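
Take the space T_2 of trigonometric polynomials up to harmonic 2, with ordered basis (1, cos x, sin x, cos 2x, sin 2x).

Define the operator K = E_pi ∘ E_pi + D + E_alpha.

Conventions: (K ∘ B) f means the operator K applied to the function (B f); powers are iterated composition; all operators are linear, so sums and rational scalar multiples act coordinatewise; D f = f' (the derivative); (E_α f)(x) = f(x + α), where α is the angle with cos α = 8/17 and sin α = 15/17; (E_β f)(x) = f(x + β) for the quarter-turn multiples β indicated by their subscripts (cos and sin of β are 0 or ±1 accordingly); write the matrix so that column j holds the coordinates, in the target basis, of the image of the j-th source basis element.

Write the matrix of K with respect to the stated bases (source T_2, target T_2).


the matrix is [[2, 0, 0, 0, 0]; [0, 25/17, 32/17, 0, 0]; [0, -32/17, 25/17, 0, 0]; [0, 0, 0, 128/289, 818/289]; [0, 0, 0, -818/289, 128/289]] (rows listed top to bottom)

image of 1: 2
image of cos x: (25/17)cos x - (32/17)sin x
image of sin x: (32/17)cos x + (25/17)sin x
image of cos 2x: (128/289)cos 2x - (818/289)sin 2x
image of sin 2x: (818/289)cos 2x + (128/289)sin 2x
each image's coordinates form column j of the matrix


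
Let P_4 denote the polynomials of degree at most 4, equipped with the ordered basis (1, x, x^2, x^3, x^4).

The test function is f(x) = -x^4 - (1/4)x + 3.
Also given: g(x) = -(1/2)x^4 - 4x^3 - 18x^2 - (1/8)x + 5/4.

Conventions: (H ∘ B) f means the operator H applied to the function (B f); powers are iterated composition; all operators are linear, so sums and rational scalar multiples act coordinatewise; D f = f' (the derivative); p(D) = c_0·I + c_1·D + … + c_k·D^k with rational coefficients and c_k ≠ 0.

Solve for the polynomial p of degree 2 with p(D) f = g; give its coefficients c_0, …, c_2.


D^0 f = -x^4 - (1/4)x + 3
D^1 f = -4x^3 - 1/4
D^2 f = -12x^2
matching coefficients of g against c_0 f + c_1 Df + … from the top degree down determines the c_i
solution: c_0 = 1/2, c_1 = 1, c_2 = 3/2

p(D) = (1/2)·I + D + (3/2)·D^2, i.e. c_0 = 1/2, c_1 = 1, c_2 = 3/2


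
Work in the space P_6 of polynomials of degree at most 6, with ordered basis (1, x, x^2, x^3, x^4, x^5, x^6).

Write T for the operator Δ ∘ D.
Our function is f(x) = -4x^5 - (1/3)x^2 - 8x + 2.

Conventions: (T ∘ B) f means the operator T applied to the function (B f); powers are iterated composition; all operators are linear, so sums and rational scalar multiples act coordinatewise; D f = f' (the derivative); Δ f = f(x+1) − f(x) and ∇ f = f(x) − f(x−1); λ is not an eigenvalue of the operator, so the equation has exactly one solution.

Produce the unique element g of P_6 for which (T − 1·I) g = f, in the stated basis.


write g with unknown coordinates in the stated basis and equate coefficients in (T − 1·I) g = f
solving from the highest basis element down gives g = 4x^5 + 80x^3 + (361/3)x^2 + 568x + 1496/3
check: T g = 80x^3 + 120x^2 + 560x + 1502/3
so T g − 1·g = -4x^5 - (1/3)x^2 - 8x + 2 = f ✓

the image equals g(x) = 4x^5 + 80x^3 + (361/3)x^2 + 568x + 1496/3


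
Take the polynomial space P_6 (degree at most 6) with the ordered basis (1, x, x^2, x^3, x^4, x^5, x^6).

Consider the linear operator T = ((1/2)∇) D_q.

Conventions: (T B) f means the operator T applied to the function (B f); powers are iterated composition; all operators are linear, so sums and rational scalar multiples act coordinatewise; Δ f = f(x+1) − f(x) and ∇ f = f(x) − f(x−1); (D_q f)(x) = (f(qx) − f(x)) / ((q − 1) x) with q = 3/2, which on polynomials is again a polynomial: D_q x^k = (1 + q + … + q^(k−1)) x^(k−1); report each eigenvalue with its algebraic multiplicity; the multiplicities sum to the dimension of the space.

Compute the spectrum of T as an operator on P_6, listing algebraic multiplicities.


image of 1: 0
image of x: 0
image of x^2: 5/4
image of x^3: (19/4)x - 19/8
image of x^4: (195/16)x^2 - (195/16)x + 65/16
image of x^5: (211/8)x^3 - (633/16)x^2 + (211/8)x - 211/32
image of x^6: (3325/64)x^4 - (3325/32)x^3 + (3325/32)x^2 - (3325/64)x + 665/64
the matrix is upper triangular; its diagonal is (0, 0, 0, 0, 0, 0, 0)
for a triangular matrix the eigenvalues are the diagonal entries, with algebraic multiplicity their repetition count

λ = 0 (multiplicity 7)


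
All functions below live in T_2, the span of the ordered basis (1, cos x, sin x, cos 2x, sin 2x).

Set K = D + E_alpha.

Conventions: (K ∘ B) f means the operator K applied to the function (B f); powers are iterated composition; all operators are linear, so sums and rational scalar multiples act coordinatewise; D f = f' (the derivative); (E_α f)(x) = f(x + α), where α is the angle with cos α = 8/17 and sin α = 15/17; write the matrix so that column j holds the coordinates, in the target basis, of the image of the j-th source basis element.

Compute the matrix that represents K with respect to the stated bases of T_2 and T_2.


image of 1: 1
image of cos x: (8/17)cos x - (32/17)sin x
image of sin x: (32/17)cos x + (8/17)sin x
image of cos 2x: -(161/289)cos 2x - (818/289)sin 2x
image of sin 2x: (818/289)cos 2x - (161/289)sin 2x
each image's coordinates form column j of the matrix

the matrix is [[1, 0, 0, 0, 0]; [0, 8/17, 32/17, 0, 0]; [0, -32/17, 8/17, 0, 0]; [0, 0, 0, -161/289, 818/289]; [0, 0, 0, -818/289, -161/289]] (rows listed top to bottom)


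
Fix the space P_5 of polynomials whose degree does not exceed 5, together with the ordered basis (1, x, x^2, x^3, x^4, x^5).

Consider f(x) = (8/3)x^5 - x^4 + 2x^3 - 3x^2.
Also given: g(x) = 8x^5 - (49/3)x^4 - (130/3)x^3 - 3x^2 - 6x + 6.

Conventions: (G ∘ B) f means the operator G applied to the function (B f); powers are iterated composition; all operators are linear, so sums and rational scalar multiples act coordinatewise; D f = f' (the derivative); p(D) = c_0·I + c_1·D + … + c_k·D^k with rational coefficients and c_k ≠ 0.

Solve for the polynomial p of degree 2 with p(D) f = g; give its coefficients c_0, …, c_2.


D^0 f = (8/3)x^5 - x^4 + 2x^3 - 3x^2
D^1 f = (40/3)x^4 - 4x^3 + 6x^2 - 6x
D^2 f = (160/3)x^3 - 12x^2 + 12x - 6
matching coefficients of g against c_0 f + c_1 Df + … from the top degree down determines the c_i
solution: c_0 = 3, c_1 = -1, c_2 = -1

p(D) = 3·I − D − D^2, i.e. c_0 = 3, c_1 = -1, c_2 = -1


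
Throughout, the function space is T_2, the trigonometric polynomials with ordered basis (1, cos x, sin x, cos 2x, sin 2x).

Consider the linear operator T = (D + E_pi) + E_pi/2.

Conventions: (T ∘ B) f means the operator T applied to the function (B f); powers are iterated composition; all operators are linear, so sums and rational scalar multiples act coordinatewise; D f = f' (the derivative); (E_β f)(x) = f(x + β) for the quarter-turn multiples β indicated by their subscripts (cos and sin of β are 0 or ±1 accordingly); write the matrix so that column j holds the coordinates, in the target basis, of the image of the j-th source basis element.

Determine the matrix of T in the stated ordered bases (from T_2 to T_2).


image of 1: 2
image of cos x: -cos x - 2sin x
image of sin x: 2cos x - sin x
image of cos 2x: -2sin 2x
image of sin 2x: 2cos 2x
each image's coordinates form column j of the matrix

the matrix is [[2, 0, 0, 0, 0]; [0, -1, 2, 0, 0]; [0, -2, -1, 0, 0]; [0, 0, 0, 0, 2]; [0, 0, 0, -2, 0]] (rows listed top to bottom)


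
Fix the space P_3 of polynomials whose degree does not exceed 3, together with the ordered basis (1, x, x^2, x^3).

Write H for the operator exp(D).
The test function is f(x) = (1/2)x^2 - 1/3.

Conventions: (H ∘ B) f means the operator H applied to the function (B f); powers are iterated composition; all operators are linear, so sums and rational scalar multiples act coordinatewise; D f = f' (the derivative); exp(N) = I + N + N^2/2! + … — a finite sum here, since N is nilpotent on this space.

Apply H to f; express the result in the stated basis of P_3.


order-1 term: x
order-2 term: 1/2
the series for exp(D) f terminates at order 2
exp(D) f = (1/2)x^2 + x + 1/6

the image equals g(x) = (1/2)x^2 + x + 1/6


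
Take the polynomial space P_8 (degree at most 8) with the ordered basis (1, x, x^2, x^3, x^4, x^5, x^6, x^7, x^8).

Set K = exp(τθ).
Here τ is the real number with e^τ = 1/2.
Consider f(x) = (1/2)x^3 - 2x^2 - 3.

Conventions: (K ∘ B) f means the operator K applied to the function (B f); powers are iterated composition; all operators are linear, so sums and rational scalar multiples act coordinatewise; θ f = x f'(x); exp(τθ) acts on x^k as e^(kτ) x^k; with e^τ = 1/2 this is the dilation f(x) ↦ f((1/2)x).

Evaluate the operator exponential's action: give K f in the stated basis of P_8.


g(x) = (1/16)x^3 - (1/2)x^2 - 3

exp(τθ) x^k = e^(kτ) x^k; with e^τ = 1/2 this sends x^k to (1/2)^k x^k
x^2 ↦ 1/4 x^2
x^3 ↦ 1/8 x^3
applying this coordinatewise to f: exp(τθ) f = (1/16)x^3 - (1/2)x^2 - 3


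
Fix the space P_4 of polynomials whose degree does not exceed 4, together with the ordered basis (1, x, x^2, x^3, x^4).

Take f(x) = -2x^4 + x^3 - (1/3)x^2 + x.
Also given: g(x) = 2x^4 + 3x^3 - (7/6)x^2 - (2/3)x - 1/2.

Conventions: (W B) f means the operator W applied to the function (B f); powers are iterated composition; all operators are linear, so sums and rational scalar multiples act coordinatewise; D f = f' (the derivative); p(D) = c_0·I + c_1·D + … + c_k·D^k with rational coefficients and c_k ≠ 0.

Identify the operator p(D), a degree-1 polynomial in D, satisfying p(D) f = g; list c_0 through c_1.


p(D) = -I − (1/2)·D, i.e. c_0 = -1, c_1 = -1/2

D^0 f = -2x^4 + x^3 - (1/3)x^2 + x
D^1 f = -8x^3 + 3x^2 - (2/3)x + 1
matching coefficients of g against c_0 f + c_1 Df + … from the top degree down determines the c_i
solution: c_0 = -1, c_1 = -1/2


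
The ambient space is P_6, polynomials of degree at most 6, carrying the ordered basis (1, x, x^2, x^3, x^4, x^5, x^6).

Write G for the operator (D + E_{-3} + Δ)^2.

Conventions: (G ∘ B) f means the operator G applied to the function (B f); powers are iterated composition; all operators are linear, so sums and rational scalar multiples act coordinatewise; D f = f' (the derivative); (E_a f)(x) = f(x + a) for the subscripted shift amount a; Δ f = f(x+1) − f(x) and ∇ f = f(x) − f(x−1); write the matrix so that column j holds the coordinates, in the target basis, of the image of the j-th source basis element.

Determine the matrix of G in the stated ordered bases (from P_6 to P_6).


the matrix is [[1, -2, 22, -112, 972, -6504, 42484]; [0, 1, -4, 66, -448, 4860, -39024]; [0, 0, 1, -6, 132, -1120, 14580]; [0, 0, 0, 1, -8, 220, -2240]; [0, 0, 0, 0, 1, -10, 330]; [0, 0, 0, 0, 0, 1, -12]; [0, 0, 0, 0, 0, 0, 1]] (rows listed top to bottom)

image of 1: 1
image of x: x - 2
image of x^2: x^2 - 4x + 22
image of x^3: x^3 - 6x^2 + 66x - 112
image of x^4: x^4 - 8x^3 + 132x^2 - 448x + 972
image of x^5: x^5 - 10x^4 + 220x^3 - 1120x^2 + 4860x - 6504
image of x^6: x^6 - 12x^5 + 330x^4 - 2240x^3 + 14580x^2 - 39024x + 42484
each image's coordinates form column j of the matrix


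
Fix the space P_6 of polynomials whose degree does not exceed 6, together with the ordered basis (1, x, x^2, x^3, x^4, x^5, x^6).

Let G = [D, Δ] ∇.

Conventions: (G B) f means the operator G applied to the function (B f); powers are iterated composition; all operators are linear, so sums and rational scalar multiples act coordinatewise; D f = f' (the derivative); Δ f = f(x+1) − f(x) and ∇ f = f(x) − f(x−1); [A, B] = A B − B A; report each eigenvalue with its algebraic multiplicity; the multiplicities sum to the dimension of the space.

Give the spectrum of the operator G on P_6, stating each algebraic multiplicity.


image of 1: 0
image of x: 0
image of x^2: 0
image of x^3: 0
image of x^4: 0
image of x^5: 0
image of x^6: 0
the matrix is upper triangular; its diagonal is (0, 0, 0, 0, 0, 0, 0)
for a triangular matrix the eigenvalues are the diagonal entries, with algebraic multiplicity their repetition count

λ = 0 (multiplicity 7)


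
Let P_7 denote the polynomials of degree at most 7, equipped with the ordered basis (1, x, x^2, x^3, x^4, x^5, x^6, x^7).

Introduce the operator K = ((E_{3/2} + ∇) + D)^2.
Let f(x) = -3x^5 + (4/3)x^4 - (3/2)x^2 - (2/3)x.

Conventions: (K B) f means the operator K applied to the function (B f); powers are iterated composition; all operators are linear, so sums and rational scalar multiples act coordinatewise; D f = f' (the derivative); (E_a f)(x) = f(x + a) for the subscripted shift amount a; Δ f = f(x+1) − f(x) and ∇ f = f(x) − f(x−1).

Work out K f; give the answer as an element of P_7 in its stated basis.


the result is g(x) = -3x^5 - (311/3)x^4 - (2318/3)x^3 - (1671/2)x^2 - 1935x - 2659/4

E_{3/2} f = -3x^5 - (127/6)x^4 - (119/2)x^3 - (339/4)x^2 - (3029/48)x - 653/32
∇ f = -15x^4 + (106/3)x^3 - 38x^2 + (52/3)x - 7/2
(E_{3/2} + ∇) f = -3x^5 - (217/6)x^4 - (145/6)x^3 - (491/4)x^2 - (2197/48)x - 765/32
D f = -15x^4 + (16/3)x^3 - 3x - 2/3
((E_{3/2} + ∇) + D) f = -3x^5 - (307/6)x^4 - (113/6)x^3 - (491/4)x^2 - (2341/48)x - 2359/96
E_{3/2} ((E_{3/2} + ∇) + D) f = -3x^5 - (221/3)x^4 - (1180/3)x^3 - (1999/2)x^2 - (7865/6)x - 17263/24
∇ ((E_{3/2} + ∇) + D) f = -15x^4 - (524/3)x^3 + (441/2)x^2 - (1136/3)x + 1653/16
(E_{3/2} + ∇) ((E_{3/2} + ∇) + D) f = -3x^5 - (266/3)x^4 - 568x^3 - 779x^2 - (3379/2)x - 29567/48
D ((E_{3/2} + ∇) + D) f = -15x^4 - (614/3)x^3 - (113/2)x^2 - (491/2)x - 2341/48
((E_{3/2} + ∇) + D) ((E_{3/2} + ∇) + D) f = -3x^5 - (311/3)x^4 - (2318/3)x^3 - (1671/2)x^2 - 1935x - 2659/4


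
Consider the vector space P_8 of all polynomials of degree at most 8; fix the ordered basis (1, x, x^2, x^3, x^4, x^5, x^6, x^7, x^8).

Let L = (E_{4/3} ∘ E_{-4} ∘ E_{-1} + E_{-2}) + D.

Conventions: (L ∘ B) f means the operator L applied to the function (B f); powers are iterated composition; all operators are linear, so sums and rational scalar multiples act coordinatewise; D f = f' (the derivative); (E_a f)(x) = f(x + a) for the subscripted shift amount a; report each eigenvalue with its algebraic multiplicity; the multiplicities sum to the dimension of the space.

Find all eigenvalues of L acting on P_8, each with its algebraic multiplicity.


λ = 2 (multiplicity 9)

image of 1: 2
image of x: 2x - 14/3
image of x^2: 2x^2 - (28/3)x + 157/9
image of x^3: 2x^3 - 14x^2 + (157/3)x - 1547/27
image of x^4: 2x^4 - (56/3)x^3 + (314/3)x^2 - (6188/27)x + 15937/81
image of x^5: 2x^5 - (70/3)x^4 + (1570/9)x^3 - (15470/27)x^2 + (79685/81)x - 168827/243
image of x^6: 2x^6 - 28x^5 + (785/3)x^4 - (30940/27)x^3 + (79685/27)x^2 - (337654/81)x + 1818217/729
image of x^7: 2x^7 - (98/3)x^6 + (1099/3)x^5 - (54145/27)x^4 + (557795/81)x^3 - (1181789/81)x^2 + (12727519/729)x - 19767107/2187
image of x^8: 2x^8 - (112/3)x^7 + (4396/9)x^6 - (86632/27)x^5 + (1115590/81)x^4 - (9454312/243)x^3 + (50910076/729)x^2 - (158136856/2187)x + 216038497/6561
the matrix is upper triangular; its diagonal is (2, 2, 2, 2, 2, 2, 2, 2, 2)
for a triangular matrix the eigenvalues are the diagonal entries, with algebraic multiplicity their repetition count


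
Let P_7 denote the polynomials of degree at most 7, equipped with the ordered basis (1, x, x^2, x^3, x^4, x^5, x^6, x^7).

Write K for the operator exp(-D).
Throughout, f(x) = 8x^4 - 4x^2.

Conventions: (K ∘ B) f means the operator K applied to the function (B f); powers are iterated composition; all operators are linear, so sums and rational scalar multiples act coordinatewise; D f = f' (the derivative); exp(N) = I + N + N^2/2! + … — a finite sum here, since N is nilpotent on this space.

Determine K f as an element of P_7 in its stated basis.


order-1 term: -32x^3 + 8x
order-2 term: 48x^2 - 4
order-3 term: -32x
order-4 term: 8
the series for exp(-D) f terminates at order 4
exp(-D) f = 8x^4 - 32x^3 + 44x^2 - 24x + 4

the image equals g(x) = 8x^4 - 32x^3 + 44x^2 - 24x + 4


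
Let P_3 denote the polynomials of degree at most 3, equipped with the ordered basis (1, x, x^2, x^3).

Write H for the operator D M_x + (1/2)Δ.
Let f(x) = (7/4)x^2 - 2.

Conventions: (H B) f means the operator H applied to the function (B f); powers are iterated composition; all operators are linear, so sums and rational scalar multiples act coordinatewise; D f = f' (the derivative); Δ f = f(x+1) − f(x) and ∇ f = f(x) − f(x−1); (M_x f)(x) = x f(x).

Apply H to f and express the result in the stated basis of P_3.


M_x f = (7/4)x^3 - 2x
D M_x f = (21/4)x^2 - 2
Δ f = (7/2)x + 7/4
((1/2)Δ) f = (7/4)x + 7/8
(D M_x + (1/2)Δ) f = (21/4)x^2 + (7/4)x - 9/8

the result is g(x) = (21/4)x^2 + (7/4)x - 9/8


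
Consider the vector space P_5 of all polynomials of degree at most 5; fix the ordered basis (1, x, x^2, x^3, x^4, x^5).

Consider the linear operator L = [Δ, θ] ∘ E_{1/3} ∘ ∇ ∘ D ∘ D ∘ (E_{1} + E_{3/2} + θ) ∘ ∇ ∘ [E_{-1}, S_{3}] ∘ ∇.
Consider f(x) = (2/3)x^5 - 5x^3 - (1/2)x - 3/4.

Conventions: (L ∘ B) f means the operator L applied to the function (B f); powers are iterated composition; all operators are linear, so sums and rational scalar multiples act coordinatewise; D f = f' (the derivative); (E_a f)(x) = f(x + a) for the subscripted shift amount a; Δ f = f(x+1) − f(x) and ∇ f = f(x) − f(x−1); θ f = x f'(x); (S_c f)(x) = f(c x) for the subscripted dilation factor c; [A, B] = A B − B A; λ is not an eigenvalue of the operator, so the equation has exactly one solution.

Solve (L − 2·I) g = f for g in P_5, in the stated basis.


the image equals g(x) = -(1/3)x^5 + (5/2)x^3 + (1/4)x + 3/8

write g with unknown coordinates in the stated basis and equate coefficients in (L − 2·I) g = f
solving from the highest basis element down gives g = -(1/3)x^5 + (5/2)x^3 + (1/4)x + 3/8
check: L g = 0
so L g − 2·g = (2/3)x^5 - 5x^3 - (1/2)x - 3/4 = f ✓


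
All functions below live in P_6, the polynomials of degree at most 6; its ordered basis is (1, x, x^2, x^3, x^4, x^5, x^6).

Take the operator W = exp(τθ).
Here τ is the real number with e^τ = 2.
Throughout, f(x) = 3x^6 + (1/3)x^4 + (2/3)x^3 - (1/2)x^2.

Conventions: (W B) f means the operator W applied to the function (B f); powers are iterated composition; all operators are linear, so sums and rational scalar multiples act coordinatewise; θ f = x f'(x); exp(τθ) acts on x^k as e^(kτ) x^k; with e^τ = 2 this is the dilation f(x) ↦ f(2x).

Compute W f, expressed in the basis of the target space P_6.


exp(τθ) x^k = e^(kτ) x^k; with e^τ = 2 this sends x^k to 2^k x^k
x^2 ↦ 4 x^2
x^3 ↦ 8 x^3
x^4 ↦ 16 x^4
x^6 ↦ 64 x^6
applying this coordinatewise to f: exp(τθ) f = 192x^6 + (16/3)x^4 + (16/3)x^3 - 2x^2

g(x) = 192x^6 + (16/3)x^4 + (16/3)x^3 - 2x^2


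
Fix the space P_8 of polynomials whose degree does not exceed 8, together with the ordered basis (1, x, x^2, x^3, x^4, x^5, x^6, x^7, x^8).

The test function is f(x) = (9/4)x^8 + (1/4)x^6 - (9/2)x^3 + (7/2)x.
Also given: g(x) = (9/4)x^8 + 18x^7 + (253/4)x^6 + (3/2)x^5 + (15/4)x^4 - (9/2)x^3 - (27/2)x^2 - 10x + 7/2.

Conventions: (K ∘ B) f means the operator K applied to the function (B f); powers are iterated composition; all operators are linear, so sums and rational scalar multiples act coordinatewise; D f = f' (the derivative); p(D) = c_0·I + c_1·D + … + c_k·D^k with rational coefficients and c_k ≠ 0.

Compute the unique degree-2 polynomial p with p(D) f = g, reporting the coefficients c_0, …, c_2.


D^0 f = (9/4)x^8 + (1/4)x^6 - (9/2)x^3 + (7/2)x
D^1 f = 18x^7 + (3/2)x^5 - (27/2)x^2 + 7/2
D^2 f = 126x^6 + (15/2)x^4 - 27x
matching coefficients of g against c_0 f + c_1 Df + … from the top degree down determines the c_i
solution: c_0 = 1, c_1 = 1, c_2 = 1/2

p(D) = I + D + (1/2)·D^2, i.e. c_0 = 1, c_1 = 1, c_2 = 1/2


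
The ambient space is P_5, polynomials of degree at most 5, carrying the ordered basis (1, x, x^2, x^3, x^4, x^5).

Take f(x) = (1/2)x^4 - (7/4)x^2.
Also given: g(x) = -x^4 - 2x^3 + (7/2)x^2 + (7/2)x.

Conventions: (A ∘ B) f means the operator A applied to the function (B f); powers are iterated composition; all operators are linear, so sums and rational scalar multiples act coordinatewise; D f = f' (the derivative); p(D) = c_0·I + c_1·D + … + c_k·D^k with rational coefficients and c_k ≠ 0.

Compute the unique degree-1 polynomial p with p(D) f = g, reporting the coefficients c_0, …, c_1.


c_0 = -2, c_1 = -1

D^0 f = (1/2)x^4 - (7/4)x^2
D^1 f = 2x^3 - (7/2)x
matching coefficients of g against c_0 f + c_1 Df + … from the top degree down determines the c_i
solution: c_0 = -2, c_1 = -1


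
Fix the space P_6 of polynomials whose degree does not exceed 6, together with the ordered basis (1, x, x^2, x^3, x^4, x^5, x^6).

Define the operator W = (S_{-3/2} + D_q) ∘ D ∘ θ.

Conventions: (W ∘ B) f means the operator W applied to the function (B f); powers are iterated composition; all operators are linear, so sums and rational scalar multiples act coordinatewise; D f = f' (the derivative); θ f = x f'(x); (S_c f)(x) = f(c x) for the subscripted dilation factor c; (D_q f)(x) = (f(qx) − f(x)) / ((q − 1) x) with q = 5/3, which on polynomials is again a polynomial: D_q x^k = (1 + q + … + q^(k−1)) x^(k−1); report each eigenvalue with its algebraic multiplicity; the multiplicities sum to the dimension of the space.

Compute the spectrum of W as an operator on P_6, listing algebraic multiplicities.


λ = 0 (multiplicity 7)

image of 1: 0
image of x: 1
image of x^2: -6x + 4
image of x^3: (81/4)x^2 + 24x
image of x^4: -54x^3 + (784/9)x^2
image of x^5: (2025/16)x^4 + (6800/27)x^3
image of x^6: -(2187/8)x^5 + (5764/9)x^4
the matrix is upper triangular; its diagonal is (0, 0, 0, 0, 0, 0, 0)
for a triangular matrix the eigenvalues are the diagonal entries, with algebraic multiplicity their repetition count


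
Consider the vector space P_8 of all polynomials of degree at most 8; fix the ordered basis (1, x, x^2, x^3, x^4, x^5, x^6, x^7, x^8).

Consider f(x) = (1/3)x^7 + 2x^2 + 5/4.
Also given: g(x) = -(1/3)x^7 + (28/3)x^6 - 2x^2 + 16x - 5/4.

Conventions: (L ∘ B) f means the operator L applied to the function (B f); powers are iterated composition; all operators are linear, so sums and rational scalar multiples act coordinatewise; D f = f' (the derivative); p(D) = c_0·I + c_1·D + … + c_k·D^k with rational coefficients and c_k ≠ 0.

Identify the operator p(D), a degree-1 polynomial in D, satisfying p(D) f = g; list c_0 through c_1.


D^0 f = (1/3)x^7 + 2x^2 + 5/4
D^1 f = (7/3)x^6 + 4x
matching coefficients of g against c_0 f + c_1 Df + … from the top degree down determines the c_i
solution: c_0 = -1, c_1 = 4

c_0 = -1, c_1 = 4


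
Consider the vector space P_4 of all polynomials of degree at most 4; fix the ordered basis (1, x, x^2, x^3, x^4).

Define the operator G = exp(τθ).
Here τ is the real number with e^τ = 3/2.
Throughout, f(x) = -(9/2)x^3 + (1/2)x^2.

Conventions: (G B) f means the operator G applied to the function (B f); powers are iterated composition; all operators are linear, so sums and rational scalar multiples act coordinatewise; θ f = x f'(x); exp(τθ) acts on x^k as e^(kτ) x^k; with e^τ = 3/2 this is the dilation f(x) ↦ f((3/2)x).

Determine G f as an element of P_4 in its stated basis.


exp(τθ) x^k = e^(kτ) x^k; with e^τ = 3/2 this sends x^k to (3/2)^k x^k
x^2 ↦ 9/4 x^2
x^3 ↦ 27/8 x^3
applying this coordinatewise to f: exp(τθ) f = -(243/16)x^3 + (9/8)x^2

g(x) = -(243/16)x^3 + (9/8)x^2


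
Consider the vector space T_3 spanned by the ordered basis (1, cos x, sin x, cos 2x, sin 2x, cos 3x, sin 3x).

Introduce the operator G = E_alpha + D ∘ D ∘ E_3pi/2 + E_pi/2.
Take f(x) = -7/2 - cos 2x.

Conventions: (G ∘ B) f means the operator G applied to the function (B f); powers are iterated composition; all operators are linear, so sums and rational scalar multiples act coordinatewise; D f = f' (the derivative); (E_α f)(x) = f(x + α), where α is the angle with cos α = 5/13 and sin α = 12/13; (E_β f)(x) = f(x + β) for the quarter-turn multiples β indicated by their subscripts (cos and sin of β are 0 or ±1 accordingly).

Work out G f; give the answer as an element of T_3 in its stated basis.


E_alpha f = -7/2 + (119/169)cos 2x + (120/169)sin 2x
E_3pi/2 f = -7/2 + cos 2x
D E_3pi/2 f = -2sin 2x
D D E_3pi/2 f = -4cos 2x
E_pi/2 f = -7/2 + cos 2x
(E_alpha + D ∘ D ∘ E_3pi/2 + E_pi/2) f = -7 - (388/169)cos 2x + (120/169)sin 2x

the image equals g(x) = -7 - (388/169)cos 2x + (120/169)sin 2x


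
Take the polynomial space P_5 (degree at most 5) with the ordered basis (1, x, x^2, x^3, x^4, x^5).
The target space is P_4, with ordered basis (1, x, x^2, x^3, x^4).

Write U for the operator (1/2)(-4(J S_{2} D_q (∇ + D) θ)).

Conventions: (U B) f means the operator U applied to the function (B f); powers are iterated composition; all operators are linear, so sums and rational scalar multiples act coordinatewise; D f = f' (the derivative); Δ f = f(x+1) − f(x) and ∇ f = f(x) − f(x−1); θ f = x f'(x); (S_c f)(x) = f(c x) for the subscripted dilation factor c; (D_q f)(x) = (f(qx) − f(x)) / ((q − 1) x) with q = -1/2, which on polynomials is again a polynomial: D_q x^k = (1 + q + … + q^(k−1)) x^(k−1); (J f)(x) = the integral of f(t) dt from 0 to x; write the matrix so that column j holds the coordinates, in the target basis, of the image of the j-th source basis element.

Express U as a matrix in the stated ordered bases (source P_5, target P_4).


image of 1: 0
image of x: 0
image of x^2: -16x
image of x^3: -18x^2 + 18x
image of x^4: -64x^3 + 24x^2 - 32x
image of x^5: -125x^4 + 100x^3 - 50x^2 + 50x
each image's coordinates form column j of the matrix

the matrix is [[0, 0, 0, 0, 0, 0]; [0, 0, -16, 18, -32, 50]; [0, 0, 0, -18, 24, -50]; [0, 0, 0, 0, -64, 100]; [0, 0, 0, 0, 0, -125]] (rows listed top to bottom)


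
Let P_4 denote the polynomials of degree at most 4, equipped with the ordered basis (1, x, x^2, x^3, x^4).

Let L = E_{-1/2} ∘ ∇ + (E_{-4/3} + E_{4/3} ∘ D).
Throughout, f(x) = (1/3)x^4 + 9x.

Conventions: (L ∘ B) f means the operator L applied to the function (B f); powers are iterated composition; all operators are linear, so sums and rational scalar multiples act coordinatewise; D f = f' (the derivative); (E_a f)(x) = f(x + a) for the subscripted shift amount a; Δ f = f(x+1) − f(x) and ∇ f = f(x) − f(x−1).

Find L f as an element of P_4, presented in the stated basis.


g(x) = (1/3)x^4 + (8/9)x^3 + (44/9)x^2 + (1400/81)x + 2077/243

∇ f = (4/3)x^3 - 2x^2 + (4/3)x + 26/3
E_{-1/2} ∇ f = (4/3)x^3 - 4x^2 + (13/3)x + 22/3
E_{-4/3} f = (1/3)x^4 - (16/9)x^3 + (32/9)x^2 + (473/81)x - 2660/243
D f = (4/3)x^3 + 9
E_{4/3} D f = (4/3)x^3 + (16/3)x^2 + (64/9)x + 985/81
(E_{-4/3} + E_{4/3} ∘ D) f = (1/3)x^4 - (4/9)x^3 + (80/9)x^2 + (1049/81)x + 295/243
(E_{-1/2} ∘ ∇ + (E_{-4/3} + E_{4/3} ∘ D)) f = (1/3)x^4 + (8/9)x^3 + (44/9)x^2 + (1400/81)x + 2077/243


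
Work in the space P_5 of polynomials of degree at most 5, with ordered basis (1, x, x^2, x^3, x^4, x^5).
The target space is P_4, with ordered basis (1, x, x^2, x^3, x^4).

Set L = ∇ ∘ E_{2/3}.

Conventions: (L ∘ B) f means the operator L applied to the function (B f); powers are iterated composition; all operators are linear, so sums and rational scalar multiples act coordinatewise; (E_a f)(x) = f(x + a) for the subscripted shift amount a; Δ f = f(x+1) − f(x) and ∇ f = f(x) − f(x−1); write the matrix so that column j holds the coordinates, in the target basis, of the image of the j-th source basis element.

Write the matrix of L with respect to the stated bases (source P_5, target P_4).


the matrix is [[0, 1, 1/3, 1/3, 5/27, 11/81]; [0, 0, 2, 1, 4/3, 25/27]; [0, 0, 0, 3, 2, 10/3]; [0, 0, 0, 0, 4, 10/3]; [0, 0, 0, 0, 0, 5]] (rows listed top to bottom)

image of 1: 0
image of x: 1
image of x^2: 2x + 1/3
image of x^3: 3x^2 + x + 1/3
image of x^4: 4x^3 + 2x^2 + (4/3)x + 5/27
image of x^5: 5x^4 + (10/3)x^3 + (10/3)x^2 + (25/27)x + 11/81
each image's coordinates form column j of the matrix


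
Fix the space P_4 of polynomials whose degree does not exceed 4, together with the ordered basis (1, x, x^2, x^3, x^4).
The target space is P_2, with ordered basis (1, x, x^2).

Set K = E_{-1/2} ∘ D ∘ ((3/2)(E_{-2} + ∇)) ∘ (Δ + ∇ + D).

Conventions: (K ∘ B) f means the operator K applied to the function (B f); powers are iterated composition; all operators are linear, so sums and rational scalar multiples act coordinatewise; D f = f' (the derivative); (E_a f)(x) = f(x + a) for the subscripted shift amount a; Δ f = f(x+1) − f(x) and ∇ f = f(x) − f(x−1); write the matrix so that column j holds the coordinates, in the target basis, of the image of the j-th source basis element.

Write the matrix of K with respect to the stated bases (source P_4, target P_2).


the matrix is [[0, 0, 9, -81/2, 483/2]; [0, 0, 0, 27, -162]; [0, 0, 0, 0, 54]] (rows listed top to bottom)

image of 1: 0
image of x: 0
image of x^2: 9
image of x^3: 27x - 81/2
image of x^4: 54x^2 - 162x + 483/2
each image's coordinates form column j of the matrix


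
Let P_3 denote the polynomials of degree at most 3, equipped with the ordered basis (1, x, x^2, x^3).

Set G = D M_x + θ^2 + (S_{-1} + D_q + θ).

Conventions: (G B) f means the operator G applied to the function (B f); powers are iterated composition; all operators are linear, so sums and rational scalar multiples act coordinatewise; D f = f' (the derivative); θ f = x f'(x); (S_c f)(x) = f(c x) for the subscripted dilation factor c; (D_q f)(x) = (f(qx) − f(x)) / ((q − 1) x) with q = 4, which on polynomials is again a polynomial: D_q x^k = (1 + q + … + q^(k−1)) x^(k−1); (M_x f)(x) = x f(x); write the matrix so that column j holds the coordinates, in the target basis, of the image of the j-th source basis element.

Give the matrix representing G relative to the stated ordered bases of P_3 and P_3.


image of 1: 2
image of x: 3x + 1
image of x^2: 10x^2 + 5x
image of x^3: 15x^3 + 21x^2
each image's coordinates form column j of the matrix

the matrix is [[2, 1, 0, 0]; [0, 3, 5, 0]; [0, 0, 10, 21]; [0, 0, 0, 15]] (rows listed top to bottom)


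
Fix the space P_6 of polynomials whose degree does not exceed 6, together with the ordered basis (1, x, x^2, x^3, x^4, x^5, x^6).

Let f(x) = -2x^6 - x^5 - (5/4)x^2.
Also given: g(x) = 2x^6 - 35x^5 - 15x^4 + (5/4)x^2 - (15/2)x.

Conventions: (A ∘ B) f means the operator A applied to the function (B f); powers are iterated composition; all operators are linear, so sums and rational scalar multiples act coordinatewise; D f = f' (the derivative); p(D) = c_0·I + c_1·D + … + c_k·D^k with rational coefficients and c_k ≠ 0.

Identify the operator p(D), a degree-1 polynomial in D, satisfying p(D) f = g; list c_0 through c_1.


c_0 = -1, c_1 = 3

D^0 f = -2x^6 - x^5 - (5/4)x^2
D^1 f = -12x^5 - 5x^4 - (5/2)x
matching coefficients of g against c_0 f + c_1 Df + … from the top degree down determines the c_i
solution: c_0 = -1, c_1 = 3


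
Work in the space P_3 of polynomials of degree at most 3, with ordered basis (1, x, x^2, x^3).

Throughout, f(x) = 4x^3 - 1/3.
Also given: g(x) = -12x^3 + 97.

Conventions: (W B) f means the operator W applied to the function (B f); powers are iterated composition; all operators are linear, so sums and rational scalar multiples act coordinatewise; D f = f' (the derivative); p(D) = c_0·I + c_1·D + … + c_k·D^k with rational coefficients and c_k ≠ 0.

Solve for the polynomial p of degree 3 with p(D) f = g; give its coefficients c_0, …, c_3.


D^0 f = 4x^3 - 1/3
D^1 f = 12x^2
D^2 f = 24x
D^3 f = 24
matching coefficients of g against c_0 f + c_1 Df + … from the top degree down determines the c_i
solution: c_0 = -3, c_1 = 0, c_2 = 0, c_3 = 4

p(D) = -3·I + 4·D^3, i.e. c_0 = -3, c_1 = 0, c_2 = 0, c_3 = 4


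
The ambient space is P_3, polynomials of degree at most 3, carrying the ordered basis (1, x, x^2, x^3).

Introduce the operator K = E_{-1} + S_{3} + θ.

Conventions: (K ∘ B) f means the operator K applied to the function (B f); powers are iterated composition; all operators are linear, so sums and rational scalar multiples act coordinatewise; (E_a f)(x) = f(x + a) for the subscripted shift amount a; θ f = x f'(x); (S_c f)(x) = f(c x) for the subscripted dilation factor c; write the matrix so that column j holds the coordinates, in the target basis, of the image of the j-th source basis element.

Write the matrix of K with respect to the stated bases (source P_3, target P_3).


the matrix is [[2, -1, 1, -1]; [0, 5, -2, 3]; [0, 0, 12, -3]; [0, 0, 0, 31]] (rows listed top to bottom)

image of 1: 2
image of x: 5x - 1
image of x^2: 12x^2 - 2x + 1
image of x^3: 31x^3 - 3x^2 + 3x - 1
each image's coordinates form column j of the matrix


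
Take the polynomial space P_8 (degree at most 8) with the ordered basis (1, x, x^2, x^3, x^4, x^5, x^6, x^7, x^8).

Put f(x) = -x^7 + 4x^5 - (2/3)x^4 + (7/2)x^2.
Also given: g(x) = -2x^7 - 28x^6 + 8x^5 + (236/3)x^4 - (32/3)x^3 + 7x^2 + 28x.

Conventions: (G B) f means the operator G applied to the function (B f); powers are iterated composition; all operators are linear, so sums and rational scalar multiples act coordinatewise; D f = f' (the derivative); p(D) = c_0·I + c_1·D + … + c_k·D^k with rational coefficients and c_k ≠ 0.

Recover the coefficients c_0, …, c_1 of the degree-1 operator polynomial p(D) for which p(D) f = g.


c_0 = 2, c_1 = 4

D^0 f = -x^7 + 4x^5 - (2/3)x^4 + (7/2)x^2
D^1 f = -7x^6 + 20x^4 - (8/3)x^3 + 7x
matching coefficients of g against c_0 f + c_1 Df + … from the top degree down determines the c_i
solution: c_0 = 2, c_1 = 4


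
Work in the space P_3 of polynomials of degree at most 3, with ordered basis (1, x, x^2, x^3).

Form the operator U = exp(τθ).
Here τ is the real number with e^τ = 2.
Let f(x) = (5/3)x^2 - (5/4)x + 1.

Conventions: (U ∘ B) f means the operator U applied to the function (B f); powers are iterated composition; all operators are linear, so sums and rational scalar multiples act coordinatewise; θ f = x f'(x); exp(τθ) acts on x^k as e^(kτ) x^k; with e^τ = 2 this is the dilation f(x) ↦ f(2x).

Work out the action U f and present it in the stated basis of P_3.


the image equals g(x) = (20/3)x^2 - (5/2)x + 1

exp(τθ) x^k = e^(kτ) x^k; with e^τ = 2 this sends x^k to 2^k x^k
x ↦ 2 x
x^2 ↦ 4 x^2
applying this coordinatewise to f: exp(τθ) f = (20/3)x^2 - (5/2)x + 1


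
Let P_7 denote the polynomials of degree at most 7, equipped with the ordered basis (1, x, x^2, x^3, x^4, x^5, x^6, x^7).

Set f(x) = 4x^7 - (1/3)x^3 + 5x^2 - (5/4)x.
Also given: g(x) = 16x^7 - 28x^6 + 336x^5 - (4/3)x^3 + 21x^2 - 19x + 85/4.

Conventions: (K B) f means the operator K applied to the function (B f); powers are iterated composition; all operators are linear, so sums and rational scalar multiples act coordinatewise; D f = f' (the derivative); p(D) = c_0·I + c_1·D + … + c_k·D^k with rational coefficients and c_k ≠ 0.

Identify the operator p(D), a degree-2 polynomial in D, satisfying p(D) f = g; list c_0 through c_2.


D^0 f = 4x^7 - (1/3)x^3 + 5x^2 - (5/4)x
D^1 f = 28x^6 - x^2 + 10x - 5/4
D^2 f = 168x^5 - 2x + 10
matching coefficients of g against c_0 f + c_1 Df + … from the top degree down determines the c_i
solution: c_0 = 4, c_1 = -1, c_2 = 2

c_0 = 4, c_1 = -1, c_2 = 2


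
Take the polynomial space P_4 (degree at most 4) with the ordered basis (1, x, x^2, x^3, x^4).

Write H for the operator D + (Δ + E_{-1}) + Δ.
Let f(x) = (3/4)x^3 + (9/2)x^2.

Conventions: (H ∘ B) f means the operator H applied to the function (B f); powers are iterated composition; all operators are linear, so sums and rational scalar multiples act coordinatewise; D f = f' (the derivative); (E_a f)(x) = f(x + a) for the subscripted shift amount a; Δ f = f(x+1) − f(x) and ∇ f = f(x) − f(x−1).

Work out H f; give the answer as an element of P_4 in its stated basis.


the result is g(x) = (3/4)x^3 + 9x^2 + (99/4)x + 57/4

D f = (9/4)x^2 + 9x
Δ f = (9/4)x^2 + (45/4)x + 21/4
E_{-1} f = (3/4)x^3 + (9/4)x^2 - (27/4)x + 15/4
(Δ + E_{-1}) f = (3/4)x^3 + (9/2)x^2 + (9/2)x + 9
Δ f = (9/4)x^2 + (45/4)x + 21/4
(D + (Δ + E_{-1}) + Δ) f = (3/4)x^3 + 9x^2 + (99/4)x + 57/4


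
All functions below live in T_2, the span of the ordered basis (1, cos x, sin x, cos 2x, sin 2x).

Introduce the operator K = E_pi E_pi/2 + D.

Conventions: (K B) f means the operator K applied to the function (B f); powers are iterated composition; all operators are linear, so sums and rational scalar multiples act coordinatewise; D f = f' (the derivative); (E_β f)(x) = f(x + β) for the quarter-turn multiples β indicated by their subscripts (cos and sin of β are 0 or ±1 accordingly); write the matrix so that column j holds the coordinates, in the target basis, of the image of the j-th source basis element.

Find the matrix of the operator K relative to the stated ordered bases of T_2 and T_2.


the matrix is [[1, 0, 0, 0, 0]; [0, 0, 0, 0, 0]; [0, 0, 0, 0, 0]; [0, 0, 0, -1, 2]; [0, 0, 0, -2, -1]] (rows listed top to bottom)

image of 1: 1
image of cos x: 0
image of sin x: 0
image of cos 2x: -cos 2x - 2sin 2x
image of sin 2x: 2cos 2x - sin 2x
each image's coordinates form column j of the matrix


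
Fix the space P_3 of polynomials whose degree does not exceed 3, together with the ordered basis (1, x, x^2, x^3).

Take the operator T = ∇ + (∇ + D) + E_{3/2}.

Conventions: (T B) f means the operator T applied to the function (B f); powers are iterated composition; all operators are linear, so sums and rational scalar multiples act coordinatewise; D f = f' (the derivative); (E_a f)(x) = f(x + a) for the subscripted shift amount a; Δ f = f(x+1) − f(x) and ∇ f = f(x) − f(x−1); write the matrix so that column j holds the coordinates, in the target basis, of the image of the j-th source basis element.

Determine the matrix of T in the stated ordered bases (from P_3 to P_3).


the matrix is [[1, 9/2, 1/4, 43/8]; [0, 1, 9, 3/4]; [0, 0, 1, 27/2]; [0, 0, 0, 1]] (rows listed top to bottom)

image of 1: 1
image of x: x + 9/2
image of x^2: x^2 + 9x + 1/4
image of x^3: x^3 + (27/2)x^2 + (3/4)x + 43/8
each image's coordinates form column j of the matrix


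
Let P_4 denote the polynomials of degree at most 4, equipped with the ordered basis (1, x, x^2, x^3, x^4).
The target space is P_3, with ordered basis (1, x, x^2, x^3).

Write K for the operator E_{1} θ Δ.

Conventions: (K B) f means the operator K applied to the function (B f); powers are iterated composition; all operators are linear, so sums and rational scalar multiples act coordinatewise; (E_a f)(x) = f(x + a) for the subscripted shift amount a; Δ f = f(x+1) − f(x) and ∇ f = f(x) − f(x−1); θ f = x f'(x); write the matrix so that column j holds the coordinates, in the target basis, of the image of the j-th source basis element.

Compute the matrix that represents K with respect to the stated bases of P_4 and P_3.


the matrix is [[0, 0, 2, 9, 28]; [0, 0, 2, 15, 64]; [0, 0, 0, 6, 48]; [0, 0, 0, 0, 12]] (rows listed top to bottom)

image of 1: 0
image of x: 0
image of x^2: 2x + 2
image of x^3: 6x^2 + 15x + 9
image of x^4: 12x^3 + 48x^2 + 64x + 28
each image's coordinates form column j of the matrix


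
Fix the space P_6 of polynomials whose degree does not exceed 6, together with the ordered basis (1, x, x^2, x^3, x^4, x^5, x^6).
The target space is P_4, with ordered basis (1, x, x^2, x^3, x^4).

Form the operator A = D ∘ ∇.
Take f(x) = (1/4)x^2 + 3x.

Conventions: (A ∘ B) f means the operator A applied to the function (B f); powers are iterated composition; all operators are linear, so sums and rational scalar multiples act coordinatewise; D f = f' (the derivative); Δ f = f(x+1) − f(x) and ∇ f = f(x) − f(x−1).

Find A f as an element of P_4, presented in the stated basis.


∇ f = (1/2)x + 11/4
D ∇ f = 1/2

the result is g(x) = 1/2


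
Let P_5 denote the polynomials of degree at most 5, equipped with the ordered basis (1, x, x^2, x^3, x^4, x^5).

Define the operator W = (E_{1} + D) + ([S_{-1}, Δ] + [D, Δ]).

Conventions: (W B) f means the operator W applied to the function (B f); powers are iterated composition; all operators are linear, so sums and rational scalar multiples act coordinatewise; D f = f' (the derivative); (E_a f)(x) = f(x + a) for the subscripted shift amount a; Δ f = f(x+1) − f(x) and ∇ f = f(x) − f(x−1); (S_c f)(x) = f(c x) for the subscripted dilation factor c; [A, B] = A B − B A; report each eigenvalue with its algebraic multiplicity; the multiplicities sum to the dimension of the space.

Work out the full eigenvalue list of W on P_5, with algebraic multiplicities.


λ = 1 (multiplicity 6)

image of 1: 1
image of x: x + 4
image of x^2: x^2 + 1
image of x^3: x^3 + 12x^2 + 3x + 3
image of x^4: x^4 + 6x^2 - 4x + 1
image of x^5: x^5 + 20x^4 + 10x^3 + 30x^2 + 5x + 3
the matrix is upper triangular; its diagonal is (1, 1, 1, 1, 1, 1)
for a triangular matrix the eigenvalues are the diagonal entries, with algebraic multiplicity their repetition count
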